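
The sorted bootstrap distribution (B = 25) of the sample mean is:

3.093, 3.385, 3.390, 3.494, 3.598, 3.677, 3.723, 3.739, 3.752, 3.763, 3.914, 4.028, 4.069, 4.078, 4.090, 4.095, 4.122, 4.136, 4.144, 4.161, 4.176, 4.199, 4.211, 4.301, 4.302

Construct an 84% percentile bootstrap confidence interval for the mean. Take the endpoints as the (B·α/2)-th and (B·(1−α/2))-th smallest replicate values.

α = 0.16; lower rank = 25 × 0.080 = 2; upper rank = 25 × 0.920 = 23.
The 2nd smallest replicate is 3.385; the 23rd is 4.211.

(3.385, 4.211)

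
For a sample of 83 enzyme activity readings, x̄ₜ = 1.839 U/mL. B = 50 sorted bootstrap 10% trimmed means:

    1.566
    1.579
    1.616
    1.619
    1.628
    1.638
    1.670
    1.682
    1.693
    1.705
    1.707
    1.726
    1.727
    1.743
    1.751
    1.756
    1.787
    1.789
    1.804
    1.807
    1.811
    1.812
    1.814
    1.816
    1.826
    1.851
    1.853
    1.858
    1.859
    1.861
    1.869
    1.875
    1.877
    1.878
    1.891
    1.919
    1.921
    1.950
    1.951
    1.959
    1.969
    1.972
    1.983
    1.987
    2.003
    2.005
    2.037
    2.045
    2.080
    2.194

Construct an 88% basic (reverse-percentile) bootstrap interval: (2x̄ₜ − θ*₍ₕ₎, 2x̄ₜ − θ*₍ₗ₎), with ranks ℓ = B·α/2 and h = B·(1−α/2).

(1.641, 2.062)

Percentile endpoints at ranks 3 and 47: θ*₍3₎ = 1.616, θ*₍47₎ = 2.037.
Basic interval reflects these around x̄ₜ:
  lower = 2 × 1.839 − 2.037 = 1.641
  upper = 2 × 1.839 − 1.616 = 2.062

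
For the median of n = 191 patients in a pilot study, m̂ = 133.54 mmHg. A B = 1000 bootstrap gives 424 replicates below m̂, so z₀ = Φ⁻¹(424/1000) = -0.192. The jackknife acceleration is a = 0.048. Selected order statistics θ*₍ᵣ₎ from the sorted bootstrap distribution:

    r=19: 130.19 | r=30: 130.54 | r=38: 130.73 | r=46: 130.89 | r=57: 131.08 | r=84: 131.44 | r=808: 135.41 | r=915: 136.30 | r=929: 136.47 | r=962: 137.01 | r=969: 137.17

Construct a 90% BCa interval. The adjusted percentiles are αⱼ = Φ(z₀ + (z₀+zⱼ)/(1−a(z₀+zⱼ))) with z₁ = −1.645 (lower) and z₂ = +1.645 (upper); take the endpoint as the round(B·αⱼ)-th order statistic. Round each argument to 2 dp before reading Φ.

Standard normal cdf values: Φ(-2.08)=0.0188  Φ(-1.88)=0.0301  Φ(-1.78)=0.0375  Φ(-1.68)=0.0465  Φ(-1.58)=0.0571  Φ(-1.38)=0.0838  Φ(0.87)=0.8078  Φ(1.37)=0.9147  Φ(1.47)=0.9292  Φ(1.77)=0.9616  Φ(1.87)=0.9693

Lower: z₀ + z₁ = -0.192 + (-1.645) = -1.837; 1 − a(z₀+z₁) = 1 − (0.048)(-1.837) = 1.0882; argument = -0.192 + (-1.837)/1.0882 = -1.8801 → -1.88.
α₁ = Φ(-1.88) = 0.0301; rank = round(1000 × 0.0301) = 30; θ*₍30₎ = 130.54.
Upper: z₀ + z₂ = 1.453; 1 − a(z₀+z₂) = 0.9303; argument = 1.3699 → 1.37; α₂ = 0.9147; rank = 915; θ*₍915₎ = 136.30.

(130.54, 136.30)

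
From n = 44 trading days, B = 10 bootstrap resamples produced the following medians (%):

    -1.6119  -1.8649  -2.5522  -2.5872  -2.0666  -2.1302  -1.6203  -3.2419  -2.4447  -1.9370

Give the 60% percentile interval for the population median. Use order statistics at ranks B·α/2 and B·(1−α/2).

(-2.5872, -1.8649)

Sorted replicates: -3.2419, -2.5872, -2.5522, -2.4447, -2.1302, -2.0666, -1.9370, -1.8649, -1.6203, -1.6119
α = 0.40; lower rank = 10 × 0.200 = 2; upper rank = 10 × 0.800 = 8.
The 2nd smallest replicate is -2.5872; the 8th is -1.8649.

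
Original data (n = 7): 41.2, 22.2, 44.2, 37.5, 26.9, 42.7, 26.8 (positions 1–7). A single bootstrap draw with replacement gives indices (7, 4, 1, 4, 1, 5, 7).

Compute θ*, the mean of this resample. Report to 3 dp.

Resample values: 26.8, 37.5, 41.2, 37.5, 41.2, 26.9, 26.8.
Mean = (26.8 + 37.5 + 41.2 + 37.5 + 41.2 + 26.9 + 26.8) / 7 = 237.90 / 7 = 33.986

θ* = 33.986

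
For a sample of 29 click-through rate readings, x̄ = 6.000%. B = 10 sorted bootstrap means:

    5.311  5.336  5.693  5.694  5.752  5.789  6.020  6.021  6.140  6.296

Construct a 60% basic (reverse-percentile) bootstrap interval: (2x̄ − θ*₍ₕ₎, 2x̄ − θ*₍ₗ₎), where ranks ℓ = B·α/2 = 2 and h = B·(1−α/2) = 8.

Percentile endpoints at ranks 2 and 8: θ*₍2₎ = 5.336, θ*₍8₎ = 6.021.
Basic interval reflects these around x̄:
  lower = 2 × 6.000 − 6.021 = 5.979
  upper = 2 × 6.000 − 5.336 = 6.664

(5.979, 6.664)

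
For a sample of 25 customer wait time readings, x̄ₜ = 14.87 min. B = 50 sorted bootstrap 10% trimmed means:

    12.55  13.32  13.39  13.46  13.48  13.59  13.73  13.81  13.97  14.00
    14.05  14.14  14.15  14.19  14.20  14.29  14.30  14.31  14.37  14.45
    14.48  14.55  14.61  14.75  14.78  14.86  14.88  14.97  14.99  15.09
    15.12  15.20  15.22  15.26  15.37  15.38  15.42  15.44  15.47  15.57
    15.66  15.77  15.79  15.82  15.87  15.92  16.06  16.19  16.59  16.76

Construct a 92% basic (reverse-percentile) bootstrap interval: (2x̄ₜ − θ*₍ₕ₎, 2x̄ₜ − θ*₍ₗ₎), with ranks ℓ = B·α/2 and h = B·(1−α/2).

Percentile endpoints at ranks 2 and 48: θ*₍2₎ = 13.32, θ*₍48₎ = 16.19.
Basic interval reflects these around x̄ₜ:
  lower = 2 × 14.87 − 16.19 = 13.55
  upper = 2 × 14.87 − 13.32 = 16.42

(13.55, 16.42)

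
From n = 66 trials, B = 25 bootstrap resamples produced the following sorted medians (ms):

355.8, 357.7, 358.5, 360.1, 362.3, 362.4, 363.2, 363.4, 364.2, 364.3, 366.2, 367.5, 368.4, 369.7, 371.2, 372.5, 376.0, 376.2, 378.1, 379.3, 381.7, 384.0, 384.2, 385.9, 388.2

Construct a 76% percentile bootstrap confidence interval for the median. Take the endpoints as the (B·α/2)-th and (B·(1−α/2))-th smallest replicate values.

α = 0.24; lower rank = 25 × 0.120 = 3; upper rank = 25 × 0.880 = 22.
The 3rd smallest replicate is 358.5; the 22nd is 384.0.

(358.5, 384.0)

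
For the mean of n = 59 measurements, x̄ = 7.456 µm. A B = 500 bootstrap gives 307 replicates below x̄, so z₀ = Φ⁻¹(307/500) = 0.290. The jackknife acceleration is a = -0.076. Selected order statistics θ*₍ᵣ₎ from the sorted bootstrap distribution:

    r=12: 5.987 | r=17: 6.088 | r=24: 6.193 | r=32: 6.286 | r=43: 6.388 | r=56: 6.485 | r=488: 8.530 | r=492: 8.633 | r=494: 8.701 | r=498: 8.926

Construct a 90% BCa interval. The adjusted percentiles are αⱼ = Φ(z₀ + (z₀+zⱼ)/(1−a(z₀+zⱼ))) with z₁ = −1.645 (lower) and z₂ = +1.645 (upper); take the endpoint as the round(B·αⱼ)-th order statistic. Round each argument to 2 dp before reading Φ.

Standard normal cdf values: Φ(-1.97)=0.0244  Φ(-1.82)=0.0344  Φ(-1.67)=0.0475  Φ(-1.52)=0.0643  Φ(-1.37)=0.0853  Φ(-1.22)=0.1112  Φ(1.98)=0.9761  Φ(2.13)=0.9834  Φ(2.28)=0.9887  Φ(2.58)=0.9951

Lower: z₀ + z₁ = 0.290 + (-1.645) = -1.355; 1 − a(z₀+z₁) = 1 − (-0.076)(-1.355) = 0.8970; argument = 0.290 + (-1.355)/0.8970 = -1.2206 → -1.22.
α₁ = Φ(-1.22) = 0.1112; rank = round(500 × 0.1112) = 56; θ*₍56₎ = 6.485.
Upper: z₀ + z₂ = 1.935; 1 − a(z₀+z₂) = 1.1471; argument = 1.9769 → 1.98; α₂ = 0.9761; rank = 488; θ*₍488₎ = 8.530.

(6.485, 8.530)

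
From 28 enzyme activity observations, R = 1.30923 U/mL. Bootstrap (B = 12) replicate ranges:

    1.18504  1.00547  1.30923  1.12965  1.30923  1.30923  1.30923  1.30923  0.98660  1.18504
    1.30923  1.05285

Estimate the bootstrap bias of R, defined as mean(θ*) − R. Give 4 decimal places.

bias = −0.1092

mean(θ*) = (1.18504 + 1.00547 + 1.30923 + 1.12965 + 1.30923 + 1.30923 + 1.30923 + 1.30923 + 0.98660 + 1.18504 + 1.30923 + 1.05285) / 12 = 1.20000
bias = 1.20000 − 1.30923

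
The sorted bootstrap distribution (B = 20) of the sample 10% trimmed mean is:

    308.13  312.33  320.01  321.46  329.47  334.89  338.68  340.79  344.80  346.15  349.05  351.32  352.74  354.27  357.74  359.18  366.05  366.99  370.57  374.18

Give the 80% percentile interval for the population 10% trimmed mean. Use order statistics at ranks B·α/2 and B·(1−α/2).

(312.33, 366.99)

α = 0.20; lower rank = 20 × 0.100 = 2; upper rank = 20 × 0.900 = 18.
The 2nd smallest replicate is 312.33; the 18th is 366.99.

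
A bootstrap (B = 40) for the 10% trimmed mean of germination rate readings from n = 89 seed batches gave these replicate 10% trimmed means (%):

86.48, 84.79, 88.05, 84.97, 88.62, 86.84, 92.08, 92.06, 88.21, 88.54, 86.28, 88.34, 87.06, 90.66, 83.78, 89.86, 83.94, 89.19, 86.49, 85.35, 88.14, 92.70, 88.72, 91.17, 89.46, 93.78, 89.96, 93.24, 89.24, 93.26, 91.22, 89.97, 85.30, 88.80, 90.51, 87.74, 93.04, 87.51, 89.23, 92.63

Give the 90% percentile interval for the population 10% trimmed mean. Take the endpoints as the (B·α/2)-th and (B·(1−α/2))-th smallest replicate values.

Sorted replicates: 83.78, 83.94, 84.79, 84.97, 85.30, 85.35, 86.28, 86.48, 86.49, 86.84, 87.06, 87.51, 87.74, 88.05, 88.14, 88.21, 88.34, 88.54, 88.62, 88.72, 88.80, 89.19, 89.23, 89.24, 89.46, 89.86, 89.96, 89.97, 90.51, 90.66, 91.17, 91.22, 92.06, 92.08, 92.63, 92.70, 93.04, 93.24, 93.26, 93.78
α = 0.10; lower rank = 40 × 0.050 = 2; upper rank = 40 × 0.950 = 38.
The 2nd smallest replicate is 83.94; the 38th is 93.24.

(83.94, 93.24)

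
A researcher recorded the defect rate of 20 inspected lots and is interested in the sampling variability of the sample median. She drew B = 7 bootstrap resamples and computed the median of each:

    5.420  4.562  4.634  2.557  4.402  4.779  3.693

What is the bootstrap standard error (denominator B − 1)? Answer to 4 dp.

Bootstrap SE is the standard deviation of the 7 replicate medians.
Mean of replicates: (5.420 + 4.562 + 4.634 + 2.557 + 4.402 + 4.779 + 3.693) / 7 = 30.04700 / 7 = 4.29243
Sum of squared deviations: (+1.12757)² + (+0.26957)² + (+0.34157)² + (−1.73543)² + (+0.10957)² + (+0.48657)² + (−0.59943)² = 5.08054
Variance = 5.08054 / 6 = 0.84676
SE* = √0.84676

SE* = 0.9202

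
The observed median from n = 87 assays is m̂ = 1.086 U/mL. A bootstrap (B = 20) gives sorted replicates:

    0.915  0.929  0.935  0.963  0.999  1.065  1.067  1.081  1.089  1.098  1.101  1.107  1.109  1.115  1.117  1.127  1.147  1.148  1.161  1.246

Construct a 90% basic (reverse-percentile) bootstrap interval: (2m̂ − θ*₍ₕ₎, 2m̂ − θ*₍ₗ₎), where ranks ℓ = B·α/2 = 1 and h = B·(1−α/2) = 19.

(1.011, 1.257)

Percentile endpoints at ranks 1 and 19: θ*₍1₎ = 0.915, θ*₍19₎ = 1.161.
Basic interval reflects these around m̂:
  lower = 2 × 1.086 − 1.161 = 1.011
  upper = 2 × 1.086 − 0.915 = 1.257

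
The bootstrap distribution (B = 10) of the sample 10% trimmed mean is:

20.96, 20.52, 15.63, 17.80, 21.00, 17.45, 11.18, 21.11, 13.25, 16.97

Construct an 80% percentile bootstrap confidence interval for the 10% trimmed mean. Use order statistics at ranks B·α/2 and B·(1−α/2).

Sorted replicates: 11.18, 13.25, 15.63, 16.97, 17.45, 17.80, 20.52, 20.96, 21.00, 21.11
α = 0.20; lower rank = 10 × 0.100 = 1; upper rank = 10 × 0.900 = 9.
The 1st smallest replicate is 11.18; the 9th is 21.00.

(11.18, 21.00)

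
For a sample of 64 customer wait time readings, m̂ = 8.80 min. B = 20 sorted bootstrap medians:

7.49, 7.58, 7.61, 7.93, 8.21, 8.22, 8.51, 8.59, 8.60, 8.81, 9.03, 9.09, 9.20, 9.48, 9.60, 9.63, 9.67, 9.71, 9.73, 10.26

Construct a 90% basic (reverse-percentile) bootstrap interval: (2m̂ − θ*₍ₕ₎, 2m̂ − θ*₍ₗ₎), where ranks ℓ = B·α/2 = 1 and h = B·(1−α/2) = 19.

(7.87, 10.11)

Percentile endpoints at ranks 1 and 19: θ*₍1₎ = 7.49, θ*₍19₎ = 9.73.
Basic interval reflects these around m̂:
  lower = 2 × 8.80 − 9.73 = 7.87
  upper = 2 × 8.80 − 7.49 = 10.11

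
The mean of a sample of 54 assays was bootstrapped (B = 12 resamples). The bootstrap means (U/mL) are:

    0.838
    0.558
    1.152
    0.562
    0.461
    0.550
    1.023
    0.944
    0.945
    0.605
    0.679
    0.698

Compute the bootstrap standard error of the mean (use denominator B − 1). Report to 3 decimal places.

Bootstrap SE is the standard deviation of the 12 replicate means.
Mean of replicates: (0.838 + 0.558 + 1.152 + 0.562 + 0.461 + 0.550 + 1.023 + 0.944 + 0.945 + 0.605 + 0.679 + 0.698) / 12 = 9.0150 / 12 = 0.7513
Sum of squared deviations: (+0.0867)² + (−0.1933)² + (+0.4007)² + (−0.1893)² + (−0.2903)² + (−0.2013)² + (+0.2717)² + (+0.1927)² + (+0.1937)² + (−0.1463)² + (−0.0723)² + (−0.0533)² = 0.5440
Variance = 0.5440 / 11 = 0.0495
SE* = √0.0495

SE* = 0.222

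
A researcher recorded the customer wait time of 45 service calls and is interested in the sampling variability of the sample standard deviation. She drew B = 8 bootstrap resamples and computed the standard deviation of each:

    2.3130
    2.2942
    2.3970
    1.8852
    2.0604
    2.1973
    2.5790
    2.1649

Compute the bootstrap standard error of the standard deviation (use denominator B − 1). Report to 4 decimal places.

Bootstrap SE is the standard deviation of the 8 replicate standard deviations.
Mean of replicates: (2.3130 + 2.2942 + 2.3970 + 1.8852 + 2.0604 + 2.1973 + 2.5790 + 2.1649) / 8 = 17.89100 / 8 = 2.23637
Sum of squared deviations: (+0.07663)² + (+0.05783)² + (+0.16063)² + (−0.35117)² + (−0.17597)² + (−0.03907)² + (+0.34263)² + (−0.07147)² = 0.31333
Variance = 0.31333 / 7 = 0.04476
SE* = √0.04476

SE* = 0.2116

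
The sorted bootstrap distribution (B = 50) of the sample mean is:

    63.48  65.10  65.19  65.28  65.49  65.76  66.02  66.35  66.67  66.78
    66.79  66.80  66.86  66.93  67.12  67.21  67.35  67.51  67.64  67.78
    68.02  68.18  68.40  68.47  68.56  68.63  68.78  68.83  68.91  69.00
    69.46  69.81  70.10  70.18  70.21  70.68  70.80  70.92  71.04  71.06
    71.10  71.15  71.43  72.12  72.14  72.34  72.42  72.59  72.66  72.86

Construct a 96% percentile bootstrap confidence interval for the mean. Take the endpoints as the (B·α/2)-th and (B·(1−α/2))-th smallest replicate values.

(63.48, 72.66)

α = 0.04; lower rank = 50 × 0.020 = 1; upper rank = 50 × 0.980 = 49.
The 1st smallest replicate is 63.48; the 49th is 72.66.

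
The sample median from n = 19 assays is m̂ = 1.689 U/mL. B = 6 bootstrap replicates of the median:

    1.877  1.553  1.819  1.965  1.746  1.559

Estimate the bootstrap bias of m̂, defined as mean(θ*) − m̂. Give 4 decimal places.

bias = +0.0642

mean(θ*) = (1.877 + 1.553 + 1.819 + 1.965 + 1.746 + 1.559) / 6 = 1.75317
bias = 1.75317 − 1.689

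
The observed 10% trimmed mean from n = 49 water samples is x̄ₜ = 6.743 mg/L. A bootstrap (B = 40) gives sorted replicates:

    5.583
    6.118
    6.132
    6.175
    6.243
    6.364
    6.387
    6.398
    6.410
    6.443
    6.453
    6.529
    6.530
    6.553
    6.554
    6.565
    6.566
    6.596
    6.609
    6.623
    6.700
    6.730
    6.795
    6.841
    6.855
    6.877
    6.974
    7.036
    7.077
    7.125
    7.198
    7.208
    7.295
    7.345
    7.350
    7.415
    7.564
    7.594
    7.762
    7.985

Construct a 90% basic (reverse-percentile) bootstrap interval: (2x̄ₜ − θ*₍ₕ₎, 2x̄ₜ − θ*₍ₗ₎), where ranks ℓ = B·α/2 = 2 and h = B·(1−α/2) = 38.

(5.892, 7.368)

Percentile endpoints at ranks 2 and 38: θ*₍2₎ = 6.118, θ*₍38₎ = 7.594.
Basic interval reflects these around x̄ₜ:
  lower = 2 × 6.743 − 7.594 = 5.892
  upper = 2 × 6.743 − 6.118 = 7.368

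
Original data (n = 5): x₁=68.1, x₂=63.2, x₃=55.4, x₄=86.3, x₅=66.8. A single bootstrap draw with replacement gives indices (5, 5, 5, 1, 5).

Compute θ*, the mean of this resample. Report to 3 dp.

Resample values: 66.8, 66.8, 66.8, 68.1, 66.8.
Mean = (66.8 + 66.8 + 66.8 + 68.1 + 66.8) / 5 = 335.30 / 5 = 67.060

θ* = 67.060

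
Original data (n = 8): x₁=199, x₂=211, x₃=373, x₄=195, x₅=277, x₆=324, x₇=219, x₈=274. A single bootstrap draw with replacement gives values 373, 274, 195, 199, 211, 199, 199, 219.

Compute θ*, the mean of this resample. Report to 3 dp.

θ* = 233.625

Mean = (373 + 274 + 195 + 199 + 211 + 199 + 199 + 219) / 8 = 1869.0 / 8 = 233.625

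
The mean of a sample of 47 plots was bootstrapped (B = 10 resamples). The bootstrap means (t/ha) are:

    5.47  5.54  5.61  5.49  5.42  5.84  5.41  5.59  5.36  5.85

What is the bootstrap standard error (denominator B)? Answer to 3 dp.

SE* = 0.162

Bootstrap SE is the standard deviation of the 10 replicate means.
Mean of replicates: (5.47 + 5.54 + 5.61 + 5.49 + 5.42 + 5.84 + 5.41 + 5.59 + 5.36 + 5.85) / 10 = 55.5800 / 10 = 5.5580
Sum of squared deviations: (−0.0880)² + (−0.0180)² + (+0.0520)² + (−0.0680)² + (−0.1380)² + (+0.2820)² + (−0.1480)² + (+0.0320)² + (−0.1980)² + (+0.2920)² = 0.2614
Variance = 0.2614 / 10 = 0.0261
SE* = √0.0261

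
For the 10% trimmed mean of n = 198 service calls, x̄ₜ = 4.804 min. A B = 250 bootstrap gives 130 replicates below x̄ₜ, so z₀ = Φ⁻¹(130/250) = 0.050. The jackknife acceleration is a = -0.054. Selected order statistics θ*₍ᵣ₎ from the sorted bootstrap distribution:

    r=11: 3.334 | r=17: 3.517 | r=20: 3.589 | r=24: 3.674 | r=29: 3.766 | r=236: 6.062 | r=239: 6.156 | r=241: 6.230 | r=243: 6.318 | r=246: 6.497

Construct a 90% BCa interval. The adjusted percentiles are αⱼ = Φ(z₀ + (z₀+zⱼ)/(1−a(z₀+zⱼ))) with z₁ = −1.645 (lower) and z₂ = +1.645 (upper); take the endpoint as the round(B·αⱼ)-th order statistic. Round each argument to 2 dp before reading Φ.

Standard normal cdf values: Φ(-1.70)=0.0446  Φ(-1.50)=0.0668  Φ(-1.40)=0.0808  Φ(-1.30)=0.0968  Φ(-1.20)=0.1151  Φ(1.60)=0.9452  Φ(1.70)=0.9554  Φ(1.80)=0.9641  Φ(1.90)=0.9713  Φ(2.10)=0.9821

Lower: z₀ + z₁ = 0.050 + (-1.645) = -1.595; 1 − a(z₀+z₁) = 1 − (-0.054)(-1.595) = 0.9139; argument = 0.050 + (-1.595)/0.9139 = -1.6953 → -1.70.
α₁ = Φ(-1.70) = 0.0446; rank = round(250 × 0.0446) = 11; θ*₍11₎ = 3.334.
Upper: z₀ + z₂ = 1.695; 1 − a(z₀+z₂) = 1.0915; argument = 1.6029 → 1.60; α₂ = 0.9452; rank = 236; θ*₍236₎ = 6.062.

(3.334, 6.062)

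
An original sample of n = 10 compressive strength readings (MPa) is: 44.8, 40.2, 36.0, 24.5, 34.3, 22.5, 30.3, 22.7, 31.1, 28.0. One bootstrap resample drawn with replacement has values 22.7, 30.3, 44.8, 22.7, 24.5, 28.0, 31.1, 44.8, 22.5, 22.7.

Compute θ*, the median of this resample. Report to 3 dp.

θ* = 26.250

Sorted: 22.5, 22.7, 22.7, 22.7, 24.5, 28.0, 30.3, 31.1, 44.8, 44.8
Median = average of the two middle values = 26.250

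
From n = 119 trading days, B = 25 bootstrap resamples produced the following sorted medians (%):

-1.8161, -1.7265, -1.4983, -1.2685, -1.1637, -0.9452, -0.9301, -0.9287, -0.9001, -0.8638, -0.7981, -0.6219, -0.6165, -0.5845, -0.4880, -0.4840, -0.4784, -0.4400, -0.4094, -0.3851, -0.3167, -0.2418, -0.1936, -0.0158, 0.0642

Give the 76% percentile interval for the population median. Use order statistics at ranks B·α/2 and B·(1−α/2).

α = 0.24; lower rank = 25 × 0.120 = 3; upper rank = 25 × 0.880 = 22.
The 3rd smallest replicate is -1.4983; the 22nd is -0.2418.

(-1.4983, -0.2418)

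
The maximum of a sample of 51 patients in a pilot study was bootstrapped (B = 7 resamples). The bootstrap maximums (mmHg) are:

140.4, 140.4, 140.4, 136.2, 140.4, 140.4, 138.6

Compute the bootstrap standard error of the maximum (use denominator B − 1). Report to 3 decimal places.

Bootstrap SE is the standard deviation of the 7 replicate maximums.
Mean of replicates: (140.4 + 140.4 + 140.4 + 136.2 + 140.4 + 140.4 + 138.6) / 7 = 976.8000 / 7 = 139.5429
Sum of squared deviations: (+0.8571)² + (+0.8571)² + (+0.8571)² + (−3.3429)² + (+0.8571)² + (+0.8571)² + (−0.9429)² = 15.7371
Variance = 15.7371 / 6 = 2.6229
SE* = √2.6229

SE* = 1.620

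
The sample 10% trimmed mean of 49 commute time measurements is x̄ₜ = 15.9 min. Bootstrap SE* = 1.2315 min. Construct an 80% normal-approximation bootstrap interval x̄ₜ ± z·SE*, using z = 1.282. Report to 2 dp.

Margin = 1.282 × 1.2315 = 1.579
Interval: 15.9 ± 1.579

(14.32, 17.48)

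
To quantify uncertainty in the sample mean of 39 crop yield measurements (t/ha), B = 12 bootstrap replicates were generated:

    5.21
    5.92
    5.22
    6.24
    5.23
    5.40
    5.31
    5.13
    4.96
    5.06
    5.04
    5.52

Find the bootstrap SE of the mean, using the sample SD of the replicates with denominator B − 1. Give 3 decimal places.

SE* = 0.379

Bootstrap SE is the standard deviation of the 12 replicate means.
Mean of replicates: (5.21 + 5.92 + 5.22 + 6.24 + 5.23 + 5.40 + 5.31 + 5.13 + 4.96 + 5.06 + 5.04 + 5.52) / 12 = 64.2400 / 12 = 5.3533
Sum of squared deviations: (−0.1433)² + (+0.5667)² + (−0.1333)² + (+0.8867)² + (−0.1233)² + (+0.0467)² + (−0.0433)² + (−0.2233)² + (−0.3933)² + (−0.2933)² + (−0.3133)² + (+0.1667)² = 1.5815
Variance = 1.5815 / 11 = 0.1438
SE* = √0.1438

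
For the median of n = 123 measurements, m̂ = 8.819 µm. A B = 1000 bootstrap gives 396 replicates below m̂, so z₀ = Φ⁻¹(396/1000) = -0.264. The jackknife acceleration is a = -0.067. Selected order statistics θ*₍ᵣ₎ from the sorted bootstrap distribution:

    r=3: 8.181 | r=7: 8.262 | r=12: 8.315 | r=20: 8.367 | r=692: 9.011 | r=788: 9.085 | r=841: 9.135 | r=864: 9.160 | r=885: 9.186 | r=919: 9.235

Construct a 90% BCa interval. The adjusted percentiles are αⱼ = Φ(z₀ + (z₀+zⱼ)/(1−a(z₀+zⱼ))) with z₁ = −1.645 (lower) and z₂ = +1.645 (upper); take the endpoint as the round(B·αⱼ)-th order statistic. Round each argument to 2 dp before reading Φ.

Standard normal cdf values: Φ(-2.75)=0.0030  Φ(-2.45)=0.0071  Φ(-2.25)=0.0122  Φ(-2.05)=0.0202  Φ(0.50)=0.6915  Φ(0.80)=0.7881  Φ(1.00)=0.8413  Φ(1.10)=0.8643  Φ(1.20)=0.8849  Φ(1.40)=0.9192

Lower: z₀ + z₁ = -0.264 + (-1.645) = -1.909; 1 − a(z₀+z₁) = 1 − (-0.067)(-1.909) = 0.8721; argument = -0.264 + (-1.909)/0.8721 = -2.4530 → -2.45.
α₁ = Φ(-2.45) = 0.0071; rank = round(1000 × 0.0071) = 7; θ*₍7₎ = 8.262.
Upper: z₀ + z₂ = 1.381; 1 − a(z₀+z₂) = 1.0925; argument = 1.0000 → 1.00; α₂ = 0.8413; rank = 841; θ*₍841₎ = 9.135.

(8.262, 9.135)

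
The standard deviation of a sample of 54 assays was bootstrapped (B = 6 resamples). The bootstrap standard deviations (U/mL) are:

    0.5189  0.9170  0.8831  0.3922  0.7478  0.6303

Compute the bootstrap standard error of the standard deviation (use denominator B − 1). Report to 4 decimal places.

Bootstrap SE is the standard deviation of the 6 replicate standard deviations.
Mean of replicates: (0.5189 + 0.9170 + 0.8831 + 0.3922 + 0.7478 + 0.6303) / 6 = 4.08930 / 6 = 0.68155
Sum of squared deviations: (−0.16265)² + (+0.23545)² + (+0.20155)² + (−0.28935)² + (+0.06625)² + (−0.05125)² = 0.21325
Variance = 0.21325 / 5 = 0.04265
SE* = √0.04265

SE* = 0.2065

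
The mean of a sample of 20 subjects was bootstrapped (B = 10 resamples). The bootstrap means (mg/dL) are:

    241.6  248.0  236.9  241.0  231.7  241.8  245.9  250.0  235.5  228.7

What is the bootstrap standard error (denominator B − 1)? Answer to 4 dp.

Bootstrap SE is the standard deviation of the 10 replicate means.
Mean of replicates: (241.6 + 248.0 + 236.9 + 241.0 + 231.7 + 241.8 + 245.9 + 250.0 + 235.5 + 228.7) / 10 = 2401.10000 / 10 = 240.11000
Sum of squared deviations: (+1.49000)² + (+7.89000)² + (−3.21000)² + (+0.89000)² + (−8.41000)² + (+1.69000)² + (+5.79000)² + (+9.89000)² + (−4.61000)² + (−11.41000)² = 431.92900
Variance = 431.92900 / 9 = 47.99211
SE* = √47.99211

SE* = 6.9276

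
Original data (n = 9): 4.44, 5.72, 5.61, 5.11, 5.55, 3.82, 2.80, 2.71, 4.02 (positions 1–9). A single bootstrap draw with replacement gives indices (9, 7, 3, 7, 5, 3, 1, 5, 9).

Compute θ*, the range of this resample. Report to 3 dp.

Resample values: 4.02, 2.80, 5.61, 2.80, 5.55, 5.61, 4.44, 5.55, 4.02.
Range = 5.61 − 2.80 = 2.810

θ* = 2.810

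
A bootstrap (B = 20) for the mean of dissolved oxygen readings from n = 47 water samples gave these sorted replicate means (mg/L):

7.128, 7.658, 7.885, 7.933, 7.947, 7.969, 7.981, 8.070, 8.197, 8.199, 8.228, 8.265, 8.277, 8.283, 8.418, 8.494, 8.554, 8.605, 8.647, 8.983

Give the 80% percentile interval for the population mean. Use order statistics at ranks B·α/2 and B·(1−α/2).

(7.658, 8.605)

α = 0.20; lower rank = 20 × 0.100 = 2; upper rank = 20 × 0.900 = 18.
The 2nd smallest replicate is 7.658; the 18th is 8.605.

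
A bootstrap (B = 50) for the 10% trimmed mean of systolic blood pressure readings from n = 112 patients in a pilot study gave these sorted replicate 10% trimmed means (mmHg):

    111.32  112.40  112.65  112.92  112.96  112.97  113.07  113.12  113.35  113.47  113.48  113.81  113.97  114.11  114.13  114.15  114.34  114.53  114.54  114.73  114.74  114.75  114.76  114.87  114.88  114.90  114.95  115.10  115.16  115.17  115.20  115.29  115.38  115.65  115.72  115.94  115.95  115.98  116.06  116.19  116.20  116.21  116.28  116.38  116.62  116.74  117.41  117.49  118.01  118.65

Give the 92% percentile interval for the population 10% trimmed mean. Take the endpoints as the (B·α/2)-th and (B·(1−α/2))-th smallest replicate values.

(112.40, 117.49)

α = 0.08; lower rank = 50 × 0.040 = 2; upper rank = 50 × 0.960 = 48.
The 2nd smallest replicate is 112.40; the 48th is 117.49.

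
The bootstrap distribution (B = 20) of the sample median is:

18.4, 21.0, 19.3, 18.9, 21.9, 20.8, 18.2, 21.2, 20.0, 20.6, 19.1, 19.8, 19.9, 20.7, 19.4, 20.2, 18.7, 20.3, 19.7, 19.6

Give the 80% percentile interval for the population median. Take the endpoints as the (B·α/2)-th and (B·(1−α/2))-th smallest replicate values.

Sorted replicates: 18.2, 18.4, 18.7, 18.9, 19.1, 19.3, 19.4, 19.6, 19.7, 19.8, 19.9, 20.0, 20.2, 20.3, 20.6, 20.7, 20.8, 21.0, 21.2, 21.9
α = 0.20; lower rank = 20 × 0.100 = 2; upper rank = 20 × 0.900 = 18.
The 2nd smallest replicate is 18.4; the 18th is 21.0.

(18.4, 21.0)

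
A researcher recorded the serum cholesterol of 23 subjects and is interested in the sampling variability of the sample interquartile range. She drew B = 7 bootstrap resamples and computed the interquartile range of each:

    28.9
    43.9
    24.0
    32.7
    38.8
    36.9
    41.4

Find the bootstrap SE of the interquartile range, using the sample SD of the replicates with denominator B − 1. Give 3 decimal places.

SE* = 7.087

Bootstrap SE is the standard deviation of the 7 replicate interquartile ranges.
Mean of replicates: (28.9 + 43.9 + 24.0 + 32.7 + 38.8 + 36.9 + 41.4) / 7 = 246.6000 / 7 = 35.2286
Sum of squared deviations: (−6.3286)² + (+8.6714)² + (−11.2286)² + (−2.5286)² + (+3.5714)² + (+1.6714)² + (+6.1714)² = 301.3543
Variance = 301.3543 / 6 = 50.2257
SE* = √50.2257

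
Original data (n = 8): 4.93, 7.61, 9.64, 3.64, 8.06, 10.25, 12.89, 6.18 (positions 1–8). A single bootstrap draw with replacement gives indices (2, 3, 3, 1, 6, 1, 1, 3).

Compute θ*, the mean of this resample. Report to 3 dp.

Resample values: 7.61, 9.64, 9.64, 4.93, 10.25, 4.93, 4.93, 9.64.
Mean = (7.61 + 9.64 + 9.64 + 4.93 + 10.25 + 4.93 + 4.93 + 9.64) / 8 = 61.570 / 8 = 7.696

θ* = 7.696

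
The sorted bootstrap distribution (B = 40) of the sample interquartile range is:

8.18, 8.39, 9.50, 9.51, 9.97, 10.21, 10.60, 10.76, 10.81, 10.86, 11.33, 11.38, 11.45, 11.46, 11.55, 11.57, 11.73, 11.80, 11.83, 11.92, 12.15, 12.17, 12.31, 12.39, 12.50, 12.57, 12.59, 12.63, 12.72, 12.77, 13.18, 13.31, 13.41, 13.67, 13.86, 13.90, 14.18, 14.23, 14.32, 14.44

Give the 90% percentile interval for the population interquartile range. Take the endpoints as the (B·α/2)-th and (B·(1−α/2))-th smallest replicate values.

(8.39, 14.23)

α = 0.10; lower rank = 40 × 0.050 = 2; upper rank = 40 × 0.950 = 38.
The 2nd smallest replicate is 8.39; the 38th is 14.23.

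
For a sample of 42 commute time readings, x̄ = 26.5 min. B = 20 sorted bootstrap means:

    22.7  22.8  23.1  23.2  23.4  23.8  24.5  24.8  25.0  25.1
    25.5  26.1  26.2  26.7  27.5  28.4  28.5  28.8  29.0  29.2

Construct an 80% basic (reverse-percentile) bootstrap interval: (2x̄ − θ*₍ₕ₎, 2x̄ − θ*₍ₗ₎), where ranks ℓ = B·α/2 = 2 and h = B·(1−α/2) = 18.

(24.2, 30.2)

Percentile endpoints at ranks 2 and 18: θ*₍2₎ = 22.8, θ*₍18₎ = 28.8.
Basic interval reflects these around x̄:
  lower = 2 × 26.5 − 28.8 = 24.2
  upper = 2 × 26.5 − 22.8 = 30.2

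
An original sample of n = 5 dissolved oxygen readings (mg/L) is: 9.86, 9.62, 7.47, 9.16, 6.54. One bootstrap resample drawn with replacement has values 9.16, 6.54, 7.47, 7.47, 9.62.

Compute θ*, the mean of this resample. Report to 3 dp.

Mean = (9.16 + 6.54 + 7.47 + 7.47 + 9.62) / 5 = 40.260 / 5 = 8.052

θ* = 8.052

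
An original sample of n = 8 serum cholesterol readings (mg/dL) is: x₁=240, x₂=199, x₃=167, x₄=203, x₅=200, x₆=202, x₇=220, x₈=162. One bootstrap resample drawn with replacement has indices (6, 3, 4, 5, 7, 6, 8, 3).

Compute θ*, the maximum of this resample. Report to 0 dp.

θ* = 220

Resample values: 202, 167, 203, 200, 220, 202, 162, 167.
Maximum = 220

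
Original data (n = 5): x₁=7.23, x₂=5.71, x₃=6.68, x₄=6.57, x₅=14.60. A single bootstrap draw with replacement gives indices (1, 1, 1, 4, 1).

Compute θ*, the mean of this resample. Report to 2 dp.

Resample values: 7.23, 7.23, 7.23, 6.57, 7.23.
Mean = (7.23 + 7.23 + 7.23 + 6.57 + 7.23) / 5 = 35.490 / 5 = 7.10

θ* = 7.10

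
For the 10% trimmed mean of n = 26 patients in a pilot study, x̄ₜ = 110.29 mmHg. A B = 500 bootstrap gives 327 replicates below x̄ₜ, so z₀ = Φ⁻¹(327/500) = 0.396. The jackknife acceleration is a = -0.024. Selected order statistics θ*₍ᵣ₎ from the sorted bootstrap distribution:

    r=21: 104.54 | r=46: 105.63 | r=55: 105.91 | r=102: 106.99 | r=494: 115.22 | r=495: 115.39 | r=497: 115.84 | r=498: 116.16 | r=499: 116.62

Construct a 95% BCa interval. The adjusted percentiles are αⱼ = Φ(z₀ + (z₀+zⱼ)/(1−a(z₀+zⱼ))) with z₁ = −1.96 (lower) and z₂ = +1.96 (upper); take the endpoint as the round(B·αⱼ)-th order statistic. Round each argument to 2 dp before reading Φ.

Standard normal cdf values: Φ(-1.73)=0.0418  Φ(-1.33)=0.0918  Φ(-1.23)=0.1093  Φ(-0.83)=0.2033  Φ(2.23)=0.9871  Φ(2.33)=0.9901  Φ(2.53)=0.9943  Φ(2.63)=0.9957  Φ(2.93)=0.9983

Lower: z₀ + z₁ = 0.396 + (-1.960) = -1.564; 1 − a(z₀+z₁) = 1 − (-0.024)(-1.564) = 0.9625; argument = 0.396 + (-1.564)/0.9625 = -1.2290 → -1.23.
α₁ = Φ(-1.23) = 0.1093; rank = round(500 × 0.1093) = 55; θ*₍55₎ = 105.91.
Upper: z₀ + z₂ = 2.356; 1 − a(z₀+z₂) = 1.0565; argument = 2.6259 → 2.63; α₂ = 0.9957; rank = 498; θ*₍498₎ = 116.16.

(105.91, 116.16)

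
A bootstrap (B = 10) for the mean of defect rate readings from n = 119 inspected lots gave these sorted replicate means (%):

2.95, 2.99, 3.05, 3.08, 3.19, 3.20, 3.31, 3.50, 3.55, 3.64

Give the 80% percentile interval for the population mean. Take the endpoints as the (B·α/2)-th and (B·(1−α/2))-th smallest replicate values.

(2.95, 3.55)

α = 0.20; lower rank = 10 × 0.100 = 1; upper rank = 10 × 0.900 = 9.
The 1st smallest replicate is 2.95; the 9th is 3.55.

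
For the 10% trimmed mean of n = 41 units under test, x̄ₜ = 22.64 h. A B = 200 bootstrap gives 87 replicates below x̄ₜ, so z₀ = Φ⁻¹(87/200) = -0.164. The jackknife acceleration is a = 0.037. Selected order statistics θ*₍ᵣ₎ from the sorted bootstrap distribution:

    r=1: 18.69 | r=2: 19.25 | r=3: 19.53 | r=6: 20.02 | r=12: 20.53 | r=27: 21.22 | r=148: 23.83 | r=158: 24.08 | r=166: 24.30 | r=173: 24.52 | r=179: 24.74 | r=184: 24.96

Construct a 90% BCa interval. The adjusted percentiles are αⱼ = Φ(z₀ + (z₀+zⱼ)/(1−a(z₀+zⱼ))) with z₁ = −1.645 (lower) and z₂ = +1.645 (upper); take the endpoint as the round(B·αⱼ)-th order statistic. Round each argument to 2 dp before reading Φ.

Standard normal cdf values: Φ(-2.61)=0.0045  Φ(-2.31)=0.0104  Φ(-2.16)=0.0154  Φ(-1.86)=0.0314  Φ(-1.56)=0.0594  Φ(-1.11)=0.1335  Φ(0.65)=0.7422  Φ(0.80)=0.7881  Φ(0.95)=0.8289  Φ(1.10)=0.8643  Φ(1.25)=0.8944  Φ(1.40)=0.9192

Lower: z₀ + z₁ = -0.164 + (-1.645) = -1.809; 1 − a(z₀+z₁) = 1 − (0.037)(-1.809) = 1.0669; argument = -0.164 + (-1.809)/1.0669 = -1.8595 → -1.86.
α₁ = Φ(-1.86) = 0.0314; rank = round(200 × 0.0314) = 6; θ*₍6₎ = 20.02.
Upper: z₀ + z₂ = 1.481; 1 − a(z₀+z₂) = 0.9452; argument = 1.4029 → 1.40; α₂ = 0.9192; rank = 184; θ*₍184₎ = 24.96.

(20.02, 24.96)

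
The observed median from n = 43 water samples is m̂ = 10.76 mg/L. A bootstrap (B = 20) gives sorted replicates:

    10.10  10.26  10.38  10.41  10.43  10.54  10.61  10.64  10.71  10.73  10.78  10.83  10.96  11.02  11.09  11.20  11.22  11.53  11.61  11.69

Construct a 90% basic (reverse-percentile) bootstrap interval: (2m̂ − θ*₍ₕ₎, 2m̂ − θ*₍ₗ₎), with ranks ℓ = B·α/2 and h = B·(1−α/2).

Percentile endpoints at ranks 1 and 19: θ*₍1₎ = 10.10, θ*₍19₎ = 11.61.
Basic interval reflects these around m̂:
  lower = 2 × 10.76 − 11.61 = 9.91
  upper = 2 × 10.76 − 10.10 = 11.42

(9.91, 11.42)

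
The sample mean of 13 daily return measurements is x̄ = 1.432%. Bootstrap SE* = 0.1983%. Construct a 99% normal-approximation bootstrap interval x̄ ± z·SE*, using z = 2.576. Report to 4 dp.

Margin = 2.576 × 0.1983 = 0.51082
Interval: 1.432 ± 0.51082

(0.9212, 1.9428)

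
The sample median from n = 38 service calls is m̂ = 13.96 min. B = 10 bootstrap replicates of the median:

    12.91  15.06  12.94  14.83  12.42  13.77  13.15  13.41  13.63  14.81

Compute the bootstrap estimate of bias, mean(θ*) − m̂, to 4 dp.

bias = −0.2670

mean(θ*) = (12.91 + 15.06 + 12.94 + 14.83 + 12.42 + 13.77 + 13.15 + 13.41 + 13.63 + 14.81) / 10 = 13.69300
bias = 13.69300 − 13.96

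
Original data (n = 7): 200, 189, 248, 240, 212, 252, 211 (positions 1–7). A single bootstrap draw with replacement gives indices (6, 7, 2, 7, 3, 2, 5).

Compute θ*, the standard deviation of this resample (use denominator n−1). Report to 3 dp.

Resample values: 252, 211, 189, 211, 248, 189, 212.
Mean = 216.0000; sum of squared deviations = 3844.0000
s² = 3844.0000 / 6 = 640.6667
s = √640.6667 = 25.311

θ* = 25.311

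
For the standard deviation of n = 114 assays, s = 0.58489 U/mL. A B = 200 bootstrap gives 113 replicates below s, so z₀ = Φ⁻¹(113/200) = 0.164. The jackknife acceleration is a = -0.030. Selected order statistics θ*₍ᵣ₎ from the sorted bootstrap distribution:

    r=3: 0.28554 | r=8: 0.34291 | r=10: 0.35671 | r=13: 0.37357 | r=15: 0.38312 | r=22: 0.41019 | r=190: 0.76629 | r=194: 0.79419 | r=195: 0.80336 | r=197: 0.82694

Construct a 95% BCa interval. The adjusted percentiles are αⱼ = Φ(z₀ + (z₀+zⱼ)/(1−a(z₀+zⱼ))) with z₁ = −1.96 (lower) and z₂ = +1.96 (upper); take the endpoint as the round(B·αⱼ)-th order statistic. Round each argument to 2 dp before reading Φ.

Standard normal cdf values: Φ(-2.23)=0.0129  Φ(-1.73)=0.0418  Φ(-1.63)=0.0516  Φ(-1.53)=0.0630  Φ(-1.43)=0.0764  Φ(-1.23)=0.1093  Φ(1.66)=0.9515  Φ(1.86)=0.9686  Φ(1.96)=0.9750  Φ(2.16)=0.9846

(0.34291, 0.82694)

Lower: z₀ + z₁ = 0.164 + (-1.960) = -1.796; 1 − a(z₀+z₁) = 1 − (-0.030)(-1.796) = 0.9461; argument = 0.164 + (-1.796)/0.9461 = -1.7343 → -1.73.
α₁ = Φ(-1.73) = 0.0418; rank = round(200 × 0.0418) = 8; θ*₍8₎ = 0.34291.
Upper: z₀ + z₂ = 2.124; 1 − a(z₀+z₂) = 1.0637; argument = 2.1608 → 2.16; α₂ = 0.9846; rank = 197; θ*₍197₎ = 0.82694.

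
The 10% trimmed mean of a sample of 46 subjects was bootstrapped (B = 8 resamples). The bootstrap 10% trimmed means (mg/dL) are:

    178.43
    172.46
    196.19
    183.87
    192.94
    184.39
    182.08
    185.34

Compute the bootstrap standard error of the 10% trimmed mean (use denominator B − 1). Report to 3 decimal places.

SE* = 7.528

Bootstrap SE is the standard deviation of the 8 replicate 10% trimmed means.
Mean of replicates: (178.43 + 172.46 + 196.19 + 183.87 + 192.94 + 184.39 + 182.08 + 185.34) / 8 = 1475.7000 / 8 = 184.4625
Sum of squared deviations: (−6.0325)² + (−12.0025)² + (+11.7275)² + (−0.5925)² + (+8.4775)² + (−0.0725)² + (−2.3825)² + (+0.8775)² = 396.6559
Variance = 396.6559 / 7 = 56.6651
SE* = √56.6651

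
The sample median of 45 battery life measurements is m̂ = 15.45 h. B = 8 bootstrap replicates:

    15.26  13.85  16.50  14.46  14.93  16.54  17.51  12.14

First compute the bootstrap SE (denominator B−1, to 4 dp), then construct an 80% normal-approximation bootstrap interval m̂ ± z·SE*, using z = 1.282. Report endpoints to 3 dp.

(13.250, 17.650)

Mean of replicates = 15.1487; sum of squared deviations = 20.6109; SE* = √(20.6109/7) = 1.7159
Margin = 1.282 × 1.7159 = 2.1998
Interval: 15.45 ± 2.1998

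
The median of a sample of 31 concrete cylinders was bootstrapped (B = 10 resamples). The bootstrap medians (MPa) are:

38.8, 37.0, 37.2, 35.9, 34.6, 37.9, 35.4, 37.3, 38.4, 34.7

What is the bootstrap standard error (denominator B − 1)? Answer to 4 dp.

SE* = 1.4973

Bootstrap SE is the standard deviation of the 10 replicate medians.
Mean of replicates: (38.8 + 37.0 + 37.2 + 35.9 + 34.6 + 37.9 + 35.4 + 37.3 + 38.4 + 34.7) / 10 = 367.20000 / 10 = 36.72000
Sum of squared deviations: (+2.08000)² + (+0.28000)² + (+0.48000)² + (−0.82000)² + (−2.12000)² + (+1.18000)² + (−1.32000)² + (+0.58000)² + (+1.68000)² + (−2.02000)² = 20.17600
Variance = 20.17600 / 9 = 2.24178
SE* = √2.24178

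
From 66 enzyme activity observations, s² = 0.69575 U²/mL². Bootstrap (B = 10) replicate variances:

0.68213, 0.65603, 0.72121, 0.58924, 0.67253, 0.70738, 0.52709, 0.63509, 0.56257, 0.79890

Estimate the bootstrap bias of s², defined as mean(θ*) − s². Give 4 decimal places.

mean(θ*) = (0.68213 + 0.65603 + 0.72121 + 0.58924 + 0.67253 + 0.70738 + 0.52709 + 0.63509 + 0.56257 + 0.79890) / 10 = 0.65522
bias = 0.65522 − 0.69575

bias = −0.0405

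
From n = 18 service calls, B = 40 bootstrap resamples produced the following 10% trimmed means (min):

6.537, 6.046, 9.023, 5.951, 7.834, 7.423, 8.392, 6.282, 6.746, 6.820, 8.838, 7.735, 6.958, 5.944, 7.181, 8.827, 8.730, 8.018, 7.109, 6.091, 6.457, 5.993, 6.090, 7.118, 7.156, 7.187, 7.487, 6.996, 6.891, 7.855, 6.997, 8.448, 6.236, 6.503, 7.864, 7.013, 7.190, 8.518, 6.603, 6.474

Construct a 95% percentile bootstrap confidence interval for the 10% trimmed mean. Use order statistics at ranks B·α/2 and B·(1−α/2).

(5.944, 8.838)

Sorted replicates: 5.944, 5.951, 5.993, 6.046, 6.090, 6.091, 6.236, 6.282, 6.457, 6.474, 6.503, 6.537, 6.603, 6.746, 6.820, 6.891, 6.958, 6.996, 6.997, 7.013, 7.109, 7.118, 7.156, 7.181, 7.187, 7.190, 7.423, 7.487, 7.735, 7.834, 7.855, 7.864, 8.018, 8.392, 8.448, 8.518, 8.730, 8.827, 8.838, 9.023
α = 0.05; lower rank = 40 × 0.025 = 1; upper rank = 40 × 0.975 = 39.
The 1st smallest replicate is 5.944; the 39th is 8.838.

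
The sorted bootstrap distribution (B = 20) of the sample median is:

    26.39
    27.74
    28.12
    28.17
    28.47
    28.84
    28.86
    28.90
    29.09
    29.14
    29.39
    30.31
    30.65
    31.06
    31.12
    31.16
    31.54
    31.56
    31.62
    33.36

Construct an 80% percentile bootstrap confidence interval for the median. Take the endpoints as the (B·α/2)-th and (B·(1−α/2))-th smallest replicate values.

(27.74, 31.56)

α = 0.20; lower rank = 20 × 0.100 = 2; upper rank = 20 × 0.900 = 18.
The 2nd smallest replicate is 27.74; the 18th is 31.56.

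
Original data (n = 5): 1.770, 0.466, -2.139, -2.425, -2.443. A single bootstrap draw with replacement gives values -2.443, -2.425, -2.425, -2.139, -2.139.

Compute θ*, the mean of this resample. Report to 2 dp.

Mean = ((-2.443) + (-2.425) + (-2.425) + (-2.139) + (-2.139)) / 5 = -11.5710 / 5 = -2.31

θ* = -2.31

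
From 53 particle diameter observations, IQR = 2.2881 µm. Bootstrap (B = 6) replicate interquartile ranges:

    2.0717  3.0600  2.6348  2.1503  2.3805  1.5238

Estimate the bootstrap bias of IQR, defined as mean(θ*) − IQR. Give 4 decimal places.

mean(θ*) = (2.0717 + 3.0600 + 2.6348 + 2.1503 + 2.3805 + 1.5238) / 6 = 2.30352
bias = 2.30352 − 2.2881

bias = +0.0154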